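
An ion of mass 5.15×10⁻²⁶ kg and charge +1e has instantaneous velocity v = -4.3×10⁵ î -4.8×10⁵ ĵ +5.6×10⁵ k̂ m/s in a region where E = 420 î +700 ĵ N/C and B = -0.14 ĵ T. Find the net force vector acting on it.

F ≈ (1.26×10⁻¹⁴, 1.12×10⁻¹⁶, 9.64×10⁻¹⁵) N

v×B = (7.84×10⁴, 0, 6.02×10⁴) N/C.
E + v×B = (7.88×10⁴, 700, 6.02×10⁴) N/C.
F = q(E + v×B) = (1.602×10⁻¹⁹ C)·(7.88×10⁴, 700, 6.02×10⁴) = (1.26×10⁻¹⁴, 1.12×10⁻¹⁶, 9.64×10⁻¹⁵) N.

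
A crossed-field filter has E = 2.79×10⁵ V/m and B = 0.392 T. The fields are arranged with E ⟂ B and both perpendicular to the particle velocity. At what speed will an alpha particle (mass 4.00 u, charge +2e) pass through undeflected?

Zero net Lorentz force requires |qE| = |q v×B|, i.e. E = vB.
v = E/B = 2.79×10⁵/0.392 = 7.12×10⁵ m/s.
The result is independent of the particle's charge and mass.

v = 7.12×10⁵ m/s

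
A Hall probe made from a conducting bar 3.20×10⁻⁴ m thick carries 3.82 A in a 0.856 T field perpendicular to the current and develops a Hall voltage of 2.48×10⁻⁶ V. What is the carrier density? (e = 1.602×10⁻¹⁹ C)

n ≈ 2.57×10²⁸ m⁻³

From V_H = IB/(n e t), n = IB/(V_H e t).
n = (3.82)(0.856)/((2.48×10⁻⁶)(1.602×10⁻¹⁹)(3.20×10⁻⁴)) ≈ 2.57×10²⁸ m⁻³.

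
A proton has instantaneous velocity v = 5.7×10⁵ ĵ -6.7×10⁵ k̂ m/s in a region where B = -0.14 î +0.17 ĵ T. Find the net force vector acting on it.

v×B = (1.14×10⁵, 9.38×10⁴, 7.98×10⁴) N/C.
F = q v×B = (1.602×10⁻¹⁹ C)·(1.14×10⁵, 9.38×10⁴, 7.98×10⁴) = (1.82×10⁻¹⁴, 1.50×10⁻¹⁴, 1.28×10⁻¹⁴) N.

F ≈ (1.82×10⁻¹⁴, 1.50×10⁻¹⁴, 1.28×10⁻¹⁴) N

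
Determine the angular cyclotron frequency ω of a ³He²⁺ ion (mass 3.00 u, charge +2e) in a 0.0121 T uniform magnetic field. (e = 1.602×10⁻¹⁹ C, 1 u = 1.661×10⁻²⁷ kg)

ω = |q|B/m.
ω = (3.204×10⁻¹⁹)(0.0121)/4.983×10⁻²⁷ ≈ 7.78×10⁵ rad/s.

ω ≈ 7.78×10⁵ rad/s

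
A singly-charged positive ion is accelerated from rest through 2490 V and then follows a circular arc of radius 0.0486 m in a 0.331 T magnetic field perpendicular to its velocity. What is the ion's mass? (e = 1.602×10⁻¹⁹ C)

Combine |q|V = ½mv² and r = mv/(|q|B): eliminate v to get m = qB²r²/(2V).
m = (1.602×10⁻¹⁹)(0.331)²(0.0486)²/(2·2490) ≈ 8.32×10⁻²⁷ kg.

m ≈ 8.32×10⁻²⁷ kg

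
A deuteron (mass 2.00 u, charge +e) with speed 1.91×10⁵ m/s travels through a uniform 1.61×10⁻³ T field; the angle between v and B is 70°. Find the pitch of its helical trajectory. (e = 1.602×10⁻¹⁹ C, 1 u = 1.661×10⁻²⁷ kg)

v∥ = v cosθ = 1.91×10⁵·cos70° ≈ 6.533×10⁴ m/s.
T = 2πm/(|q|B) = 2π(3.322×10⁻²⁷)/((1.602×10⁻¹⁹)(1.61×10⁻³)) ≈ 8.093×10⁻⁵ s.
pitch = v∥ T = (6.533×10⁴)(8.093×10⁻⁵) ≈ 5.29 m.

p ≈ 5.29 m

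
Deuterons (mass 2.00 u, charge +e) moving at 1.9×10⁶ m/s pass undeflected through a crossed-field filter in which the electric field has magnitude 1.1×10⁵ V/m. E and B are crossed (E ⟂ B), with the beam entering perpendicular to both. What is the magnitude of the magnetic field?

B = 0.058 T

Balance of forces in the selector: qE = qvB ⇒ B = E/v.
B = 1.1×10⁵/1.9×10⁶ = 0.058 T.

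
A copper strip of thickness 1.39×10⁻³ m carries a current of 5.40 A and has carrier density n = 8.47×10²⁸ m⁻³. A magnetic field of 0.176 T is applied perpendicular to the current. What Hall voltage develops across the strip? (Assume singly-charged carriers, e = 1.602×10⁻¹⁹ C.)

V_H ≈ 5.04×10⁻⁸ V

V_H = IB/(n e t).
V_H = (5.40)(0.176)/((8.47×10²⁸)(1.602×10⁻¹⁹)(1.39×10⁻³)) ≈ 5.04×10⁻⁸ V.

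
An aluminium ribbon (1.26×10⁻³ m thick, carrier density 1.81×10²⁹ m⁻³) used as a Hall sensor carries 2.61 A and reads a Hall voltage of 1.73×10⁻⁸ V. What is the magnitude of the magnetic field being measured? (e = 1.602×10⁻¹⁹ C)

From V_H = IB/(n e t), B = V_H n e t / I.
B = (1.73×10⁻⁸)(1.81×10²⁹)(1.602×10⁻¹⁹)(1.26×10⁻³)/2.61 ≈ 0.242 T.

B ≈ 0.242 T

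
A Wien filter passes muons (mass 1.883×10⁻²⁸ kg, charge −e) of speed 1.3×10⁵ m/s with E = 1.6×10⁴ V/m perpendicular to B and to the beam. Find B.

Balance of forces in the selector: qE = qvB ⇒ B = E/v.
B = 1.6×10⁴/1.3×10⁵ = 0.12 T.

B = 0.12 T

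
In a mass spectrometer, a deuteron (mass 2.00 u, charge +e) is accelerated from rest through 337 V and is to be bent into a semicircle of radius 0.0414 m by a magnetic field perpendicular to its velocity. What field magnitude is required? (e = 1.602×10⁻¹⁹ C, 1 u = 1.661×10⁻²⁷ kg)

v = √(2|q|V/m) = √(2·1.602×10⁻¹⁹·337/3.322×10⁻²⁷) ≈ 1.803×10⁵ m/s.
B = mv/(|q|r) = (3.322×10⁻²⁷)(1.803×10⁵)/((1.602×10⁻¹⁹)(0.0414)) ≈ 0.0903 T.

B ≈ 0.0903 T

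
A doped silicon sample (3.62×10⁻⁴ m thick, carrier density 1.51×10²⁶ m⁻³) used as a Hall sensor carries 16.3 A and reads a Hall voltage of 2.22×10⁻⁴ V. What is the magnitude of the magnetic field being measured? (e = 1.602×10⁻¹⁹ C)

From V_H = IB/(n e t), B = V_H n e t / I.
B = (2.22×10⁻⁴)(1.51×10²⁶)(1.602×10⁻¹⁹)(3.62×10⁻⁴)/16.3 ≈ 0.119 T.

B ≈ 0.119 T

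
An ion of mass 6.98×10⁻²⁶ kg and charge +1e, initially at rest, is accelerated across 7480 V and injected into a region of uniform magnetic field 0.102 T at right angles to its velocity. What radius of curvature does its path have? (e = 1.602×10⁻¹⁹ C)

r ≈ 0.792 m

Acceleration: |q|V = ½mv² ⇒ v = √(2|q|V/m) = √(2·1.602×10⁻¹⁹·7480/6.98×10⁻²⁶) ≈ 1.853×10⁵ m/s.
In the field: r = mv/(|q|B) = (6.98×10⁻²⁶)(1.853×10⁵)/((1.602×10⁻¹⁹)(0.102)) ≈ 0.792 m.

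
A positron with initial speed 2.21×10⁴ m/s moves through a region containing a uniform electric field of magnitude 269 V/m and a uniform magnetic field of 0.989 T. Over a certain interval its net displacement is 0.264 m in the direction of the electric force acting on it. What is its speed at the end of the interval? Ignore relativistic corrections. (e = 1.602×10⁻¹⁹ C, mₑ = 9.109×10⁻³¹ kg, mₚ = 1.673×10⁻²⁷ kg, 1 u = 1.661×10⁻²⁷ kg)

v_f ≈ 5.00×10⁶ m/s

B does no work; ΔKE = |q|E d.
½mv_f² = ½mv₀² + |q|Ed = ½(9.109×10⁻³¹)(2.21×10⁴)² + (1.602×10⁻¹⁹)(269)(0.264) ≈ 2.224×10⁻²² J + 1.138×10⁻¹⁷ J ≈ 1.138×10⁻¹⁷ J.
v_f = √(2·1.138×10⁻¹⁷/9.109×10⁻³¹) ≈ 5.00×10⁶ m/s.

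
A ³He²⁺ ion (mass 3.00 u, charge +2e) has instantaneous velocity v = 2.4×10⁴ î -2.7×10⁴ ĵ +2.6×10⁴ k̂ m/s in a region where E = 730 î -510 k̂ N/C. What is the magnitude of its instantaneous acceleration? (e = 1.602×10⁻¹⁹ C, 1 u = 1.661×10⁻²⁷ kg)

Only an electric field acts, so F = qE = (3.204×10⁻¹⁹ C)·(730, 0, -510) = (2.34×10⁻¹⁶, 0, -1.63×10⁻¹⁶) N.
|a| = |F|/m = 2.853×10⁻¹⁶/4.983×10⁻²⁷ ≈ 5.73×10¹⁰ m/s².

|a| ≈ 5.73×10¹⁰ m/s²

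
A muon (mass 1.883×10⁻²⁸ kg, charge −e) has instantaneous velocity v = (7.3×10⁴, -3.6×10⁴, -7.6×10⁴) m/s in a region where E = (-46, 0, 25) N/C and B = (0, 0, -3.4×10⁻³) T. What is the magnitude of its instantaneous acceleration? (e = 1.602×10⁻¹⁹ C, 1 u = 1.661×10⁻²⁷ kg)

|a| ≈ 2.22×10¹¹ m/s²

v×B = (122, 248, 0) N/C.
E + v×B = (76.4, 248, 25.0) N/C.
F = q(E + v×B) = (−1.602×10⁻¹⁹ C)·(76.4, 248, 25.0) = (-1.22×10⁻¹⁷, -3.98×10⁻¹⁷, -4.00×10⁻¹⁸) N.
|a| = |F|/m = 4.180×10⁻¹⁷/1.883×10⁻²⁸ ≈ 2.22×10¹¹ m/s².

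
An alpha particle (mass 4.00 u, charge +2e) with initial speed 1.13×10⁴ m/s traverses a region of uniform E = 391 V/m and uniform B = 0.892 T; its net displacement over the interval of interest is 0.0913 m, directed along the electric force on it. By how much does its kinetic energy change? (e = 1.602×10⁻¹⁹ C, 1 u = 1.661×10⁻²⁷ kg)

The magnetic force is always ⟂ v and does no work; only the electric force changes KE.
ΔKE = F_E · d = |q|E d = (3.204×10⁻¹⁹)(391)(0.0913) ≈ 1.14×10⁻¹⁷ J.

ΔKE ≈ 1.14×10⁻¹⁷ J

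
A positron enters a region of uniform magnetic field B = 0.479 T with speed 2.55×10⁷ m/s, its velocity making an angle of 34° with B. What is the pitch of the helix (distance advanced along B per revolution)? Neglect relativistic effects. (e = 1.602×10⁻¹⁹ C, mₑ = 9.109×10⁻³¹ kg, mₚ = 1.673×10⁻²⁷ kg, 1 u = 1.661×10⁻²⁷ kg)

p ≈ 1.58×10⁻³ m

v∥ = v cosθ = 2.55×10⁷·cos34° ≈ 2.114×10⁷ m/s.
T = 2πm/(|q|B) = 2π(9.109×10⁻³¹)/((1.602×10⁻¹⁹)(0.479)) ≈ 7.459×10⁻¹¹ s.
pitch = v∥ T = (2.114×10⁷)(7.459×10⁻¹¹) ≈ 1.58×10⁻³ m.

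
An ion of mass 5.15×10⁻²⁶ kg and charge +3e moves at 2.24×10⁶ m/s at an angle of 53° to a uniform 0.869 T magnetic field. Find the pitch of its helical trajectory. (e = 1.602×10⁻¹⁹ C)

p ≈ 1.04 m

v∥ = v cosθ = 2.24×10⁶·cos53° ≈ 1.348×10⁶ m/s.
T = 2πm/(|q|B) = 2π(5.15×10⁻²⁶)/((4.806×10⁻¹⁹)(0.869)) ≈ 7.748×10⁻⁷ s.
pitch = v∥ T = (1.348×10⁶)(7.748×10⁻⁷) ≈ 1.04 m.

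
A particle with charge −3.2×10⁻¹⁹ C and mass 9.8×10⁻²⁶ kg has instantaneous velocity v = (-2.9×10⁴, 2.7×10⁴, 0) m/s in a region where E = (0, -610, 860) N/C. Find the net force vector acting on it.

Only an electric field acts, so F = qE = (−3.2×10⁻¹⁹ C)·(0, -610, 860) = (0, 1.95×10⁻¹⁶, -2.75×10⁻¹⁶) N.

F ≈ (0, 1.95×10⁻¹⁶, -2.75×10⁻¹⁶) N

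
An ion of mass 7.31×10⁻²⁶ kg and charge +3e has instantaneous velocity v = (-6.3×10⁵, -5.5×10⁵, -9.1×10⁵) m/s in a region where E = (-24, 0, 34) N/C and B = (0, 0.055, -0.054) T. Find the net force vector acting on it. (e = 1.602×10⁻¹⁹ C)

F ≈ (3.83×10⁻¹⁴, -1.64×10⁻¹⁴, -1.66×10⁻¹⁴) N

v×B = (7.98×10⁴, -3.40×10⁴, -3.46×10⁴) N/C.
E + v×B = (7.97×10⁴, -3.40×10⁴, -3.46×10⁴) N/C.
F = q(E + v×B) = (4.806×10⁻¹⁹ C)·(7.97×10⁴, -3.40×10⁴, -3.46×10⁴) = (3.83×10⁻¹⁴, -1.64×10⁻¹⁴, -1.66×10⁻¹⁴) N.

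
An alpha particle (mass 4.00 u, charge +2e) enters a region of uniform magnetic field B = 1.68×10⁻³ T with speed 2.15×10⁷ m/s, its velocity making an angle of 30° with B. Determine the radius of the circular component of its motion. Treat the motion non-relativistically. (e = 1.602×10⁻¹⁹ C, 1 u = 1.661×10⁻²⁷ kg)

v⊥ = v sinθ = 2.15×10⁷·sin30° ≈ 1.075×10⁷ m/s.
r = m v⊥/(|q|B) = (6.644×10⁻²⁷)(1.075×10⁷)/((3.204×10⁻¹⁹)(1.68×10⁻³)) ≈ 133 m.

r ≈ 133 m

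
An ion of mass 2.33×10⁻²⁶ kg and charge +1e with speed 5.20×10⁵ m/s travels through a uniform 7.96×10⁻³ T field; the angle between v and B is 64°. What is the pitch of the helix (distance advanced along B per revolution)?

p ≈ 26.2 m

v∥ = v cosθ = 5.20×10⁵·cos64° ≈ 2.280×10⁵ m/s.
T = 2πm/(|q|B) = 2π(2.33×10⁻²⁶)/((1.602×10⁻¹⁹)(7.96×10⁻³)) ≈ 1.148×10⁻⁴ s.
pitch = v∥ T = (2.280×10⁵)(1.148×10⁻⁴) ≈ 26.2 m.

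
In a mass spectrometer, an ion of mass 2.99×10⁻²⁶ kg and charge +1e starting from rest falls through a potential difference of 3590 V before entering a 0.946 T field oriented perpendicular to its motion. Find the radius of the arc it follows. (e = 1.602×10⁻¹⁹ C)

r ≈ 0.0387 m

Acceleration: |q|V = ½mv² ⇒ v = √(2|q|V/m) = √(2·1.602×10⁻¹⁹·3590/2.99×10⁻²⁶) ≈ 1.961×10⁵ m/s.
In the field: r = mv/(|q|B) = (2.99×10⁻²⁶)(1.961×10⁵)/((1.602×10⁻¹⁹)(0.946)) ≈ 0.0387 m.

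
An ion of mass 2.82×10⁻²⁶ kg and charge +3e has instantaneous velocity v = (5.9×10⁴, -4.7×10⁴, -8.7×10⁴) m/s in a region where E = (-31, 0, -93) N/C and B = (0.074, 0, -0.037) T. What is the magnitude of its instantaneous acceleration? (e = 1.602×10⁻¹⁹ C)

v×B = (1740, -4260, 3480) N/C.
E + v×B = (1710, -4260, 3380) N/C.
F = q(E + v×B) = (4.806×10⁻¹⁹ C)·(1710, -4260, 3380) = (8.21×10⁻¹⁶, -2.04×10⁻¹⁵, 1.63×10⁻¹⁵) N.
|a| = |F|/m = 2.739×10⁻¹⁵/2.82×10⁻²⁶ ≈ 9.71×10¹⁰ m/s².

|a| ≈ 9.71×10¹⁰ m/s²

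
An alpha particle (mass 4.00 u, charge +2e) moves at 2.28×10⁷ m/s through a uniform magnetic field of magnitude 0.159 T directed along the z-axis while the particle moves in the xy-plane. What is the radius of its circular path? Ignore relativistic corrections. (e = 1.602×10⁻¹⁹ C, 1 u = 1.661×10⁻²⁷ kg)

The magnetic force provides the centripetal force: |q|vB = mv²/r.
r = mv/(|q|B) = (6.644×10⁻²⁷)(2.28×10⁷)/((3.204×10⁻¹⁹)(0.159)) ≈ 2.97 m.

r ≈ 2.97 m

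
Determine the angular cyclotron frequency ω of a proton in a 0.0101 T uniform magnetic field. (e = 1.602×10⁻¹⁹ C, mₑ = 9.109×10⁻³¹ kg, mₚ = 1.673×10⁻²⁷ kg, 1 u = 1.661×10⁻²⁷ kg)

ω = |q|B/m.
ω = (1.602×10⁻¹⁹)(0.0101)/1.673×10⁻²⁷ ≈ 9.67×10⁵ rad/s.

ω ≈ 9.67×10⁵ rad/s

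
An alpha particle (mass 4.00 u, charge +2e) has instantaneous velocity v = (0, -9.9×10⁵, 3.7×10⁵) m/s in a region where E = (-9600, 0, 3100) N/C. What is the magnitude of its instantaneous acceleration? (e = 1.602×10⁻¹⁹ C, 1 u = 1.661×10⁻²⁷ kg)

|a| ≈ 4.86×10¹¹ m/s²

Only an electric field acts, so F = qE = (3.204×10⁻¹⁹ C)·(-9600, 0, 3100) = (-3.08×10⁻¹⁵, 0, 9.93×10⁻¹⁶) N.
|a| = |F|/m = 3.232×10⁻¹⁵/6.644×10⁻²⁷ ≈ 4.86×10¹¹ m/s².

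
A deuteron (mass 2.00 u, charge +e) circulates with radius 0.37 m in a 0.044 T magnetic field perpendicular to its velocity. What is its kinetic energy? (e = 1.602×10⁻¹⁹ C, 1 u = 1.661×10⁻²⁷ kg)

v = |q|Br/m, then KE = ½mv² = (qBr)²/(2m).
v = (1.602×10⁻¹⁹)(0.044)(0.37)/3.322×10⁻²⁷ ≈ 7.851×10⁵ m/s.
KE = ½(3.322×10⁻²⁷)(7.851×10⁵)² ≈ 1.0×10⁻¹⁵ J.

KE ≈ 1.0×10⁻¹⁵ J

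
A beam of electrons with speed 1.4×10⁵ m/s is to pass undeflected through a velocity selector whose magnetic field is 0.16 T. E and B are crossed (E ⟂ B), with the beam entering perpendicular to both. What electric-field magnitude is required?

E = 2.2×10⁴ V/m

For straight-line motion qE = qvB, so E = vB.
E = 1.4×10⁵ × 0.16 = 2.2×10⁴ V/m.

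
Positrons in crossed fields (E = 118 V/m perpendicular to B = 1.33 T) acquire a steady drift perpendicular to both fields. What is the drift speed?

v_d ≈ 88.7 m/s

The steady drift has the magnetic force balancing the electric force, so v_d = E/B.
v_d = 118/1.33 = 88.7 m/s.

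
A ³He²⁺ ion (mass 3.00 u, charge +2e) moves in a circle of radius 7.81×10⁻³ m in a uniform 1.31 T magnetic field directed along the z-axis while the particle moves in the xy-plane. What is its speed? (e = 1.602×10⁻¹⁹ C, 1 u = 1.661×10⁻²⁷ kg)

From |q|vB = mv²/r, v = |q|Br/m.
v = (3.204×10⁻¹⁹)(1.31)(7.81×10⁻³)/4.983×10⁻²⁷ ≈ 6.58×10⁵ m/s.

v ≈ 6.58×10⁵ m/s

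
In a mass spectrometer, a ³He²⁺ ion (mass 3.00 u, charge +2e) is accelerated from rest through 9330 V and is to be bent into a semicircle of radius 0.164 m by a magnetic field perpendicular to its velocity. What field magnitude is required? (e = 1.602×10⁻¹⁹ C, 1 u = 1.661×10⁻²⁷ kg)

B ≈ 0.104 T

v = √(2|q|V/m) = √(2·3.204×10⁻¹⁹·9330/4.983×10⁻²⁷) ≈ 1.095×10⁶ m/s.
B = mv/(|q|r) = (4.983×10⁻²⁷)(1.095×10⁶)/((3.204×10⁻¹⁹)(0.164)) ≈ 0.104 T.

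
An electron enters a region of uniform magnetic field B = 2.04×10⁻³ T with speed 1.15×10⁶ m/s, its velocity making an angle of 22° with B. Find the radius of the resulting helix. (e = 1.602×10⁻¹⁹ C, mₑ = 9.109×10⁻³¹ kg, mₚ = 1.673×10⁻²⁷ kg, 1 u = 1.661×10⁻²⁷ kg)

r ≈ 1.20×10⁻³ m

v⊥ = v sinθ = 1.15×10⁶·sin22° ≈ 4.308×10⁵ m/s.
r = m v⊥/(|q|B) = (9.109×10⁻³¹)(4.308×10⁵)/((1.602×10⁻¹⁹)(2.04×10⁻³)) ≈ 1.20×10⁻³ m.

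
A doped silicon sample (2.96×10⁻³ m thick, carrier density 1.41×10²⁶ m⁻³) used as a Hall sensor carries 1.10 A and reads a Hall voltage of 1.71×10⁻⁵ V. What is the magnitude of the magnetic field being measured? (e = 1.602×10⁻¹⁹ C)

From V_H = IB/(n e t), B = V_H n e t / I.
B = (1.71×10⁻⁵)(1.41×10²⁶)(1.602×10⁻¹⁹)(2.96×10⁻³)/1.10 ≈ 1.04 T.

B ≈ 1.04 T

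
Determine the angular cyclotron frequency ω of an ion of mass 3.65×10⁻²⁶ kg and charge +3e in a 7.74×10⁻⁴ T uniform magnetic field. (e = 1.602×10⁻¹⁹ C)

ω ≈ 1.02×10⁴ rad/s

ω = |q|B/m.
ω = (4.806×10⁻¹⁹)(7.74×10⁻⁴)/3.65×10⁻²⁶ ≈ 1.02×10⁴ rad/s.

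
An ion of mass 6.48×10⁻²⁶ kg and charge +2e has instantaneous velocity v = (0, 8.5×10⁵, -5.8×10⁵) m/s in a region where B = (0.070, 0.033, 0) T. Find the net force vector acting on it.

v×B = (1.91×10⁴, -4.06×10⁴, -5.95×10⁴) N/C.
F = q v×B = (3.204×10⁻¹⁹ C)·(1.91×10⁴, -4.06×10⁴, -5.95×10⁴) = (6.13×10⁻¹⁵, -1.30×10⁻¹⁴, -1.91×10⁻¹⁴) N.

F ≈ (6.13×10⁻¹⁵, -1.30×10⁻¹⁴, -1.91×10⁻¹⁴) N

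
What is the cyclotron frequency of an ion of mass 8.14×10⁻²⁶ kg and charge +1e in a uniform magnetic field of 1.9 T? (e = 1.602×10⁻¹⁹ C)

f = |q|B/(2πm).
f = (1.602×10⁻¹⁹)(1.9)/(2π·8.14×10⁻²⁶) ≈ 6.0×10⁵ Hz.

f ≈ 6.0×10⁵ Hz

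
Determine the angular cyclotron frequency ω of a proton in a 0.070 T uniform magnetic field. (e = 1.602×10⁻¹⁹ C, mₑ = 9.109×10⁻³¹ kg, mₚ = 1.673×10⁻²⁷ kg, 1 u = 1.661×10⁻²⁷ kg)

ω ≈ 6.7×10⁶ rad/s

ω = |q|B/m.
ω = (1.602×10⁻¹⁹)(0.070)/1.673×10⁻²⁷ ≈ 6.7×10⁶ rad/s.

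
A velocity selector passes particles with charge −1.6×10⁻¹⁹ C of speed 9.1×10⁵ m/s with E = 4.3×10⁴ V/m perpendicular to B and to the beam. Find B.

Balance of forces in the selector: qE = qvB ⇒ B = E/v.
B = 4.3×10⁴/9.1×10⁵ = 0.047 T.

B = 0.047 T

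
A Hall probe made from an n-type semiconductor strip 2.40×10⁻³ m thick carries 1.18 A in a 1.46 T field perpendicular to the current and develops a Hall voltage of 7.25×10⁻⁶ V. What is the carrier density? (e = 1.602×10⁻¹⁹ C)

From V_H = IB/(n e t), n = IB/(V_H e t).
n = (1.18)(1.46)/((7.25×10⁻⁶)(1.602×10⁻¹⁹)(2.40×10⁻³)) ≈ 6.18×10²⁶ m⁻³.

n ≈ 6.18×10²⁶ m⁻³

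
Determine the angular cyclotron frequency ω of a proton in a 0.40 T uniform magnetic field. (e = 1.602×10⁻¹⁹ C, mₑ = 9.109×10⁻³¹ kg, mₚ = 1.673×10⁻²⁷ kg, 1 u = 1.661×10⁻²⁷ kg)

ω ≈ 3.8×10⁷ rad/s

ω = |q|B/m.
ω = (1.602×10⁻¹⁹)(0.40)/1.673×10⁻²⁷ ≈ 3.8×10⁷ rad/s.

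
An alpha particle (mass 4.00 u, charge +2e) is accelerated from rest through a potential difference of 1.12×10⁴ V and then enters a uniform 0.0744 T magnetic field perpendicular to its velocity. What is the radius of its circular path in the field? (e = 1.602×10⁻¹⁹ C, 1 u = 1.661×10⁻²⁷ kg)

Acceleration: |q|V = ½mv² ⇒ v = √(2|q|V/m) = √(2·3.204×10⁻¹⁹·1.12×10⁴/6.644×10⁻²⁷) ≈ 1.039×10⁶ m/s.
In the field: r = mv/(|q|B) = (6.644×10⁻²⁷)(1.039×10⁶)/((3.204×10⁻¹⁹)(0.0744)) ≈ 0.290 m.

r ≈ 0.290 m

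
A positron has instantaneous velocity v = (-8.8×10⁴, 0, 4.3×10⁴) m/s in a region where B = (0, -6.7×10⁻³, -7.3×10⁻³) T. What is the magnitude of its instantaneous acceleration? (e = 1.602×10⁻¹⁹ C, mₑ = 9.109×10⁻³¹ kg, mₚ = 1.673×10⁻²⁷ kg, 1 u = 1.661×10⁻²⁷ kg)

|a| ≈ 1.62×10¹⁴ m/s²

v×B = (288, -642, 590) N/C.
F = q v×B = (1.602×10⁻¹⁹ C)·(288, -642, 590) = (4.62×10⁻¹⁷, -1.03×10⁻¹⁶, 9.45×10⁻¹⁷) N.
|a| = |F|/m = 1.471×10⁻¹⁶/9.109×10⁻³¹ ≈ 1.62×10¹⁴ m/s².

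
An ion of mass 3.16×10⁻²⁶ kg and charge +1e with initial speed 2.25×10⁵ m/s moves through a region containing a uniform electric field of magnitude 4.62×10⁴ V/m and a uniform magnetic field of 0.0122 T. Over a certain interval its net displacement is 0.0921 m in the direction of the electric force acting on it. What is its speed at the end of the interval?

B does no work; ΔKE = |q|E d.
½mv_f² = ½mv₀² + |q|Ed = ½(3.16×10⁻²⁶)(2.25×10⁵)² + (1.602×10⁻¹⁹)(4.62×10⁴)(0.0921) ≈ 7.999×10⁻¹⁶ J + 6.817×10⁻¹⁶ J ≈ 1.482×10⁻¹⁵ J.
v_f = √(2·1.482×10⁻¹⁵/3.16×10⁻²⁶) ≈ 3.06×10⁵ m/s.

v_f ≈ 3.06×10⁵ m/s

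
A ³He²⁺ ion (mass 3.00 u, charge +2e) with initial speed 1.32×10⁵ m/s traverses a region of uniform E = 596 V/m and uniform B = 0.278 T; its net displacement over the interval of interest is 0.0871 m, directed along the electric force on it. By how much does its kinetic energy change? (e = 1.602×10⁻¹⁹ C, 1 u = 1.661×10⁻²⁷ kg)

ΔKE ≈ 1.66×10⁻¹⁷ J

The magnetic force is always ⟂ v and does no work; only the electric force changes KE.
ΔKE = F_E · d = |q|E d = (3.204×10⁻¹⁹)(596)(0.0871) ≈ 1.66×10⁻¹⁷ J.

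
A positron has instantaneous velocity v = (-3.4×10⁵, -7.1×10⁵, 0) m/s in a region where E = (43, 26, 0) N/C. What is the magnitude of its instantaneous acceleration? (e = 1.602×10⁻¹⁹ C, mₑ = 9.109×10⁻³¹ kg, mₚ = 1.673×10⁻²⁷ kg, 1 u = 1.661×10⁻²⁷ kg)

Only an electric field acts, so F = qE = (1.602×10⁻¹⁹ C)·(43.0, 26.0, 0) = (6.89×10⁻¹⁸, 4.17×10⁻¹⁸, 0) N.
|a| = |F|/m = 8.050×10⁻¹⁸/9.109×10⁻³¹ ≈ 8.84×10¹² m/s².

|a| ≈ 8.84×10¹² m/s²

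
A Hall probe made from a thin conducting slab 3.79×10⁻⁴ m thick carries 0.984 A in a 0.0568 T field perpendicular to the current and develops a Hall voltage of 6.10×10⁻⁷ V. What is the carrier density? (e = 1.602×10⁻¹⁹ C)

n ≈ 1.51×10²⁷ m⁻³

From V_H = IB/(n e t), n = IB/(V_H e t).
n = (0.984)(0.0568)/((6.10×10⁻⁷)(1.602×10⁻¹⁹)(3.79×10⁻⁴)) ≈ 1.51×10²⁷ m⁻³.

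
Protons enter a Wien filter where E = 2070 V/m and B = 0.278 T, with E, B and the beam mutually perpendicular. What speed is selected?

For undeflected motion the electric and magnetic forces balance: qE = qvB.
v = E/B = 2070/0.278 = 7450 m/s.

v = 7450 m/s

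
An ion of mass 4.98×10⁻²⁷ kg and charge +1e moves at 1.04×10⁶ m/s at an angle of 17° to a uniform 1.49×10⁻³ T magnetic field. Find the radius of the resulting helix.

r ≈ 6.34 m

v⊥ = v sinθ = 1.04×10⁶·sin17° ≈ 3.041×10⁵ m/s.
r = m v⊥/(|q|B) = (4.98×10⁻²⁷)(3.041×10⁵)/((1.602×10⁻¹⁹)(1.49×10⁻³)) ≈ 6.34 m.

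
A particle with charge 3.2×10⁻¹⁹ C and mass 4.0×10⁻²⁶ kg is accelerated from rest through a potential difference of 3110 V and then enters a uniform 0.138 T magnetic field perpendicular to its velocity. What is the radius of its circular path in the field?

Acceleration: |q|V = ½mv² ⇒ v = √(2|q|V/m) = √(2·3.2×10⁻¹⁹·3110/4.0×10⁻²⁶) ≈ 2.231×10⁵ m/s.
In the field: r = mv/(|q|B) = (4.0×10⁻²⁶)(2.231×10⁵)/((3.2×10⁻¹⁹)(0.138)) ≈ 0.202 m.

r ≈ 0.202 m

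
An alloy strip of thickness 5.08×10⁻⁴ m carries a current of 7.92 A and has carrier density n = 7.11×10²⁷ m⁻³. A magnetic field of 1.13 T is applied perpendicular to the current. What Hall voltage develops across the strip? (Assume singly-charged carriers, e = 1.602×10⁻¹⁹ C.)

V_H = IB/(n e t).
V_H = (7.92)(1.13)/((7.11×10²⁷)(1.602×10⁻¹⁹)(5.08×10⁻⁴)) ≈ 1.55×10⁻⁵ V.

V_H ≈ 1.55×10⁻⁵ V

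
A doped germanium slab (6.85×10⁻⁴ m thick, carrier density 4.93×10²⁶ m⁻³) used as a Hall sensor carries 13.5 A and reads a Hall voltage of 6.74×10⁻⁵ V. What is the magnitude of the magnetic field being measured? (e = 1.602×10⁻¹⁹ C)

B ≈ 0.270 T

From V_H = IB/(n e t), B = V_H n e t / I.
B = (6.74×10⁻⁵)(4.93×10²⁶)(1.602×10⁻¹⁹)(6.85×10⁻⁴)/13.5 ≈ 0.270 T.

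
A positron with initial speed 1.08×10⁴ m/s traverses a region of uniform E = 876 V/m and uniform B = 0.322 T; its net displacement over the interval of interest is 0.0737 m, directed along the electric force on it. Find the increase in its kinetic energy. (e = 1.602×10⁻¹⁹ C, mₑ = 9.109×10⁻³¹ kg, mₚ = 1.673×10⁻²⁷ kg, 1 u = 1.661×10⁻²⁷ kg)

The magnetic force is always ⟂ v and does no work; only the electric force changes KE.
ΔKE = F_E · d = |q|E d = (1.602×10⁻¹⁹)(876)(0.0737) ≈ 1.03×10⁻¹⁷ J.

ΔKE ≈ 1.03×10⁻¹⁷ J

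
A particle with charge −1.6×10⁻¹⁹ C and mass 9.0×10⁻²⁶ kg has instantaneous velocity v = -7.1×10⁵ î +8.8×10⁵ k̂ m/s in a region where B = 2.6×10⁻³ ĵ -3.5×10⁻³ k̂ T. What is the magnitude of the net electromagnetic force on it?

|F| ≈ 6.16×10⁻¹⁶ N

v×B = (-2290, -2480, -1850) N/C.
F = q v×B = (−1.6×10⁻¹⁹ C)·(-2290, -2480, -1850) = (3.66×10⁻¹⁶, 3.98×10⁻¹⁶, 2.95×10⁻¹⁶) N.
|F| = 6.16×10⁻¹⁶ N.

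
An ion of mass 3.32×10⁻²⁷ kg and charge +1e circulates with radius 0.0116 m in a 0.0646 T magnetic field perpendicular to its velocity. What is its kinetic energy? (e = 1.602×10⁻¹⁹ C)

KE ≈ 13.5 eV

v = |q|Br/m, then KE = ½mv² = (qBr)²/(2m).
v = (1.602×10⁻¹⁹)(0.0646)(0.0116)/3.32×10⁻²⁷ ≈ 3.616×10⁴ m/s.
KE = ½(3.32×10⁻²⁷)(3.616×10⁴)² ≈ 2.17×10⁻¹⁸ J = 13.5 eV.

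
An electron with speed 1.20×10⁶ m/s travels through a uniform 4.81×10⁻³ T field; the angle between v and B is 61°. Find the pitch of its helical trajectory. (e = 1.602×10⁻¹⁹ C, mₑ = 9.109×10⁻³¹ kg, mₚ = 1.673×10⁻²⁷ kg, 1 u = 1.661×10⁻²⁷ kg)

v∥ = v cosθ = 1.20×10⁶·cos61° ≈ 5.818×10⁵ m/s.
T = 2πm/(|q|B) = 2π(9.109×10⁻³¹)/((1.602×10⁻¹⁹)(4.81×10⁻³)) ≈ 7.428×10⁻⁹ s.
pitch = v∥ T = (5.818×10⁵)(7.428×10⁻⁹) ≈ 4.32×10⁻³ m.

p ≈ 4.32×10⁻³ m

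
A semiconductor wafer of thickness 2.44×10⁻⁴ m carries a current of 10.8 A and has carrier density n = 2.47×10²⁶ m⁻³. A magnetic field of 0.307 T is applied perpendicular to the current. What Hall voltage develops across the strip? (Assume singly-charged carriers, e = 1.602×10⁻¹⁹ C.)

V_H ≈ 3.43×10⁻⁴ V

V_H = IB/(n e t).
V_H = (10.8)(0.307)/((2.47×10²⁶)(1.602×10⁻¹⁹)(2.44×10⁻⁴)) ≈ 3.43×10⁻⁴ V.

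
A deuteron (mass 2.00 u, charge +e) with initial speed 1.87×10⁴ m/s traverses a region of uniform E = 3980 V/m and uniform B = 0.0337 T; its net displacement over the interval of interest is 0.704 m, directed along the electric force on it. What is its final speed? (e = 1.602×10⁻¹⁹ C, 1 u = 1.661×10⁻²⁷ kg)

v_f ≈ 5.20×10⁵ m/s

B does no work; ΔKE = |q|E d.
½mv_f² = ½mv₀² + |q|Ed = ½(3.322×10⁻²⁷)(1.87×10⁴)² + (1.602×10⁻¹⁹)(3980)(0.704) ≈ 5.808×10⁻¹⁹ J + 4.489×10⁻¹⁶ J ≈ 4.494×10⁻¹⁶ J.
v_f = √(2·4.494×10⁻¹⁶/3.322×10⁻²⁷) ≈ 5.20×10⁵ m/s.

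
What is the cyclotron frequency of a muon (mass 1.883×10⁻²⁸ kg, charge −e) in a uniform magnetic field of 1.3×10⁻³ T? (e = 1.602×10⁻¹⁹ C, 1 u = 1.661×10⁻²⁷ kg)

f ≈ 1.8×10⁵ Hz

f = |q|B/(2πm).
f = (1.602×10⁻¹⁹)(1.3×10⁻³)/(2π·1.883×10⁻²⁸) ≈ 1.8×10⁵ Hz.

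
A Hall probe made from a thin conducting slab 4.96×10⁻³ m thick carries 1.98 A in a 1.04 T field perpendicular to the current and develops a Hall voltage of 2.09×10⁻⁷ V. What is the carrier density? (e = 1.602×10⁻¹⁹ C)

From V_H = IB/(n e t), n = IB/(V_H e t).
n = (1.98)(1.04)/((2.09×10⁻⁷)(1.602×10⁻¹⁹)(4.96×10⁻³)) ≈ 1.24×10²⁸ m⁻³.

n ≈ 1.24×10²⁸ m⁻³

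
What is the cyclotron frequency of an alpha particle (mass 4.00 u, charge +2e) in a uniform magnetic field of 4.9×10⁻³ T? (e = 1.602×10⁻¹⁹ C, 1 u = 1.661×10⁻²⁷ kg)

f ≈ 3.8×10⁴ Hz

f = |q|B/(2πm).
f = (3.204×10⁻¹⁹)(4.9×10⁻³)/(2π·6.644×10⁻²⁷) ≈ 3.8×10⁴ Hz.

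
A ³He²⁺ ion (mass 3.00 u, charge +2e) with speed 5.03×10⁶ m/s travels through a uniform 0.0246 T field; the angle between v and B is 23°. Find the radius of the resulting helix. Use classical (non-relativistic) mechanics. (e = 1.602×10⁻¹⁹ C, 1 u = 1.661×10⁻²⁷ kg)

v⊥ = v sinθ = 5.03×10⁶·sin23° ≈ 1.965×10⁶ m/s.
r = m v⊥/(|q|B) = (4.983×10⁻²⁷)(1.965×10⁶)/((3.204×10⁻¹⁹)(0.0246)) ≈ 1.24 m.

r ≈ 1.24 m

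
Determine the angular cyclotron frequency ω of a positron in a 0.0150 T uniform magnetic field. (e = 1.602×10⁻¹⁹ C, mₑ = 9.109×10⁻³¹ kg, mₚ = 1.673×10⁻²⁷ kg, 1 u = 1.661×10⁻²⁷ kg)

ω = |q|B/m.
ω = (1.602×10⁻¹⁹)(0.0150)/9.109×10⁻³¹ ≈ 2.64×10⁹ rad/s.

ω ≈ 2.64×10⁹ rad/s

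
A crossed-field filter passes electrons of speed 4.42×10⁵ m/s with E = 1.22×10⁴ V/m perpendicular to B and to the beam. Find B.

B = 0.0276 T

Balance of forces in the selector: qE = qvB ⇒ B = E/v.
B = 1.22×10⁴/4.42×10⁵ = 0.0276 T.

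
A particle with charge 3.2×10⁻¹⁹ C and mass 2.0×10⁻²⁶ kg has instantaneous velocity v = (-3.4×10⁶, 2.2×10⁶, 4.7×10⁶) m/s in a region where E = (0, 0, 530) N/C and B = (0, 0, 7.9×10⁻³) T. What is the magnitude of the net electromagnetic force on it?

|F| ≈ 1.02×10⁻¹⁴ N

v×B = (1.74×10⁴, 2.69×10⁴, 0) N/C.
E + v×B = (1.74×10⁴, 2.69×10⁴, 530) N/C.
F = q(E + v×B) = (3.2×10⁻¹⁹ C)·(1.74×10⁴, 2.69×10⁴, 530) = (5.56×10⁻¹⁵, 8.60×10⁻¹⁵, 1.70×10⁻¹⁶) N.
|F| = 1.02×10⁻¹⁴ N.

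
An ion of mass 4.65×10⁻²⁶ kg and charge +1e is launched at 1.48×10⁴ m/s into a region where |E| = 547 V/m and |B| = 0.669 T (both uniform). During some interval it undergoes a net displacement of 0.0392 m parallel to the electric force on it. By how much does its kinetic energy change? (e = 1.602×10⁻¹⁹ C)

ΔKE ≈ 3.44×10⁻¹⁸ J

The magnetic force is always ⟂ v and does no work; only the electric force changes KE.
ΔKE = F_E · d = |q|E d = (1.602×10⁻¹⁹)(547)(0.0392) ≈ 3.44×10⁻¹⁸ J.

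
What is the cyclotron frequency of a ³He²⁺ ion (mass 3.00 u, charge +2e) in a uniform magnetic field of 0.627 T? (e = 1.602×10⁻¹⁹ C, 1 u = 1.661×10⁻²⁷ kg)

f = |q|B/(2πm).
f = (3.204×10⁻¹⁹)(0.627)/(2π·4.983×10⁻²⁷) ≈ 6.42×10⁶ Hz.

f ≈ 6.42×10⁶ Hz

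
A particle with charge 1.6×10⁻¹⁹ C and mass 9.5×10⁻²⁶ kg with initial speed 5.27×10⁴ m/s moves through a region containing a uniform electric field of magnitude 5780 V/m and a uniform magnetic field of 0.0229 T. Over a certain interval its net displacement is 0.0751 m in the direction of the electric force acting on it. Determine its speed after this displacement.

v_f ≈ 6.51×10⁴ m/s

B does no work; ΔKE = |q|E d.
½mv_f² = ½mv₀² + |q|Ed = ½(9.5×10⁻²⁶)(5.27×10⁴)² + (1.6×10⁻¹⁹)(5780)(0.0751) ≈ 1.319×10⁻¹⁶ J + 6.945×10⁻¹⁷ J ≈ 2.014×10⁻¹⁶ J.
v_f = √(2·2.014×10⁻¹⁶/9.5×10⁻²⁶) ≈ 6.51×10⁴ m/s.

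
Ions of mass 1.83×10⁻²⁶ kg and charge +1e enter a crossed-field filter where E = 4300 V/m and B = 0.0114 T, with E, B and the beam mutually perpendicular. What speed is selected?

v = 3.77×10⁵ m/s

Zero net Lorentz force requires |qE| = |q v×B|, i.e. E = vB.
v = E/B = 4300/0.0114 = 3.77×10⁵ m/s.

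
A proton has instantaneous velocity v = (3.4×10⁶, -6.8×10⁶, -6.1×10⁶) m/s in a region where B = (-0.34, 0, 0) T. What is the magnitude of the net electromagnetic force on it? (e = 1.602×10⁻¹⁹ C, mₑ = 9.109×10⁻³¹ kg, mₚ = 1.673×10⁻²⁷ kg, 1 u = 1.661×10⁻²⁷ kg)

|F| ≈ 4.98×10⁻¹³ N

v×B = (0, 2.07×10⁶, -2.31×10⁶) N/C.
F = q v×B = (1.602×10⁻¹⁹ C)·(0, 2.07×10⁶, -2.31×10⁶) = (0, 3.32×10⁻¹³, -3.70×10⁻¹³) N.
|F| = 4.98×10⁻¹³ N.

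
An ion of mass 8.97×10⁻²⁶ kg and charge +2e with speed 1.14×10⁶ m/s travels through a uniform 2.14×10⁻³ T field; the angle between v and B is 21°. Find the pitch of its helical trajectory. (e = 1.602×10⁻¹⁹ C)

v∥ = v cosθ = 1.14×10⁶·cos21° ≈ 1.064×10⁶ m/s.
T = 2πm/(|q|B) = 2π(8.97×10⁻²⁶)/((3.204×10⁻¹⁹)(2.14×10⁻³)) ≈ 8.220×10⁻⁴ s.
pitch = v∥ T = (1.064×10⁶)(8.220×10⁻⁴) ≈ 875 m.

p ≈ 875 m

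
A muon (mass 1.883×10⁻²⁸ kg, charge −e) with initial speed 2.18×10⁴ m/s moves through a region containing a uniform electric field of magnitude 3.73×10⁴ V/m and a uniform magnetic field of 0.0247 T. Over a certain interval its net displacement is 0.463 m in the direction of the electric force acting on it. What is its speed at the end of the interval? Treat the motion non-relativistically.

B does no work; ΔKE = |q|E d.
½mv_f² = ½mv₀² + |q|Ed = ½(1.883×10⁻²⁸)(2.18×10⁴)² + (1.602×10⁻¹⁹)(3.73×10⁴)(0.463) ≈ 4.474×10⁻²⁰ J + 2.767×10⁻¹⁵ J ≈ 2.767×10⁻¹⁵ J.
v_f = √(2·2.767×10⁻¹⁵/1.883×10⁻²⁸) ≈ 5.42×10⁶ m/s.

v_f ≈ 5.42×10⁶ m/s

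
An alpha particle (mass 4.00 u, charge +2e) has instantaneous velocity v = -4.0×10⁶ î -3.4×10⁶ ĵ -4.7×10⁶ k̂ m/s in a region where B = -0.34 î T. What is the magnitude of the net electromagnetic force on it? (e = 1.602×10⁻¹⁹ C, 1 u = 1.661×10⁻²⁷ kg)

|F| ≈ 6.32×10⁻¹³ N

v×B = (0, 1.60×10⁶, -1.16×10⁶) N/C.
F = q v×B = (3.204×10⁻¹⁹ C)·(0, 1.60×10⁶, -1.16×10⁶) = (0, 5.12×10⁻¹³, -3.70×10⁻¹³) N.
|F| = 6.32×10⁻¹³ N.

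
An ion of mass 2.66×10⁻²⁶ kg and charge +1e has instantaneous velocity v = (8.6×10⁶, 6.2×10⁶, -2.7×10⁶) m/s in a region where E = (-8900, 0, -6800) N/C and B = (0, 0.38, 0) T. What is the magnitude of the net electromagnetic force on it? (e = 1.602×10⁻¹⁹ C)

|F| ≈ 5.47×10⁻¹³ N

v×B = (1.03×10⁶, 0, 3.27×10⁶) N/C.
E + v×B = (1.02×10⁶, 0, 3.26×10⁶) N/C.
F = q(E + v×B) = (1.602×10⁻¹⁹ C)·(1.02×10⁶, 0, 3.26×10⁶) = (1.63×10⁻¹³, 0, 5.22×10⁻¹³) N.
|F| = 5.47×10⁻¹³ N.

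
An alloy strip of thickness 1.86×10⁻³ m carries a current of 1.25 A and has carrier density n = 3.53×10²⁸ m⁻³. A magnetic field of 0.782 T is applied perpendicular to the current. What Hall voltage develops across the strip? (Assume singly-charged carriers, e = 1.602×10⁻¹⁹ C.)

V_H = IB/(n e t).
V_H = (1.25)(0.782)/((3.53×10²⁸)(1.602×10⁻¹⁹)(1.86×10⁻³)) ≈ 9.29×10⁻⁸ V.

V_H ≈ 9.29×10⁻⁸ V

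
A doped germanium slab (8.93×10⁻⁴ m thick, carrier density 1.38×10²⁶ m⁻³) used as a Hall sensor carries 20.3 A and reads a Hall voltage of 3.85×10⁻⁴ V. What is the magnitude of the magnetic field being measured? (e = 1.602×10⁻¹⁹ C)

From V_H = IB/(n e t), B = V_H n e t / I.
B = (3.85×10⁻⁴)(1.38×10²⁶)(1.602×10⁻¹⁹)(8.93×10⁻⁴)/20.3 ≈ 0.374 T.

B ≈ 0.374 T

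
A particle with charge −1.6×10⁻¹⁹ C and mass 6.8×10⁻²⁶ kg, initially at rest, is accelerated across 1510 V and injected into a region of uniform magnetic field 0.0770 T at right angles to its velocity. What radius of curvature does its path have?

Acceleration: |q|V = ½mv² ⇒ v = √(2|q|V/m) = √(2·1.6×10⁻¹⁹·1510/6.8×10⁻²⁶) ≈ 8.430×10⁴ m/s.
In the field: r = mv/(|q|B) = (6.8×10⁻²⁶)(8.430×10⁴)/((1.6×10⁻¹⁹)(0.0770)) ≈ 0.465 m.

r ≈ 0.465 m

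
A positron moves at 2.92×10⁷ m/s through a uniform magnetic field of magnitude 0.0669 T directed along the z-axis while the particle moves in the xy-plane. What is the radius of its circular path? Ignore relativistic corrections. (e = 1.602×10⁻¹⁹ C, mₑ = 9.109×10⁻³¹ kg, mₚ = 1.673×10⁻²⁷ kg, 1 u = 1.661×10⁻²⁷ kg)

The magnetic force provides the centripetal force: |q|vB = mv²/r.
r = mv/(|q|B) = (9.109×10⁻³¹)(2.92×10⁷)/((1.602×10⁻¹⁹)(0.0669)) ≈ 2.48×10⁻³ m.

r ≈ 2.48×10⁻³ m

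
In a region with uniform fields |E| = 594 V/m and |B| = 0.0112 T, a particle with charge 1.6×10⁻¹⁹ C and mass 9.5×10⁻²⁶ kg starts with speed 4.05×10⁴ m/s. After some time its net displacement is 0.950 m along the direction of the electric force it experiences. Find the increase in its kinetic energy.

ΔKE ≈ 9.03×10⁻¹⁷ J

The magnetic force is always ⟂ v and does no work; only the electric force changes KE.
ΔKE = F_E · d = |q|E d = (1.6×10⁻¹⁹)(594)(0.950) ≈ 9.03×10⁻¹⁷ J.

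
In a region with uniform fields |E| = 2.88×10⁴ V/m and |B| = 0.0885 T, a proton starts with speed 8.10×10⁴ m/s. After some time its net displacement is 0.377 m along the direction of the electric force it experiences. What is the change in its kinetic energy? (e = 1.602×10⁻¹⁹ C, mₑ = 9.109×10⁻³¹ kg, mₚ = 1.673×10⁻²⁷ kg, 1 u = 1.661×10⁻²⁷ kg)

The magnetic force is always ⟂ v and does no work; only the electric force changes KE.
ΔKE = F_E · d = |q|E d = (1.602×10⁻¹⁹)(2.88×10⁴)(0.377) ≈ 1.74×10⁻¹⁵ J.

ΔKE ≈ 1.74×10⁻¹⁵ J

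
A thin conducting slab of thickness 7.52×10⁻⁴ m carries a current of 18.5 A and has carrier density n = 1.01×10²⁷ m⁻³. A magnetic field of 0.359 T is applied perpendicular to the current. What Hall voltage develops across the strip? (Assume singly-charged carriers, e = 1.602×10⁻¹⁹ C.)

V_H ≈ 5.46×10⁻⁵ V

V_H = IB/(n e t).
V_H = (18.5)(0.359)/((1.01×10²⁷)(1.602×10⁻¹⁹)(7.52×10⁻⁴)) ≈ 5.46×10⁻⁵ V.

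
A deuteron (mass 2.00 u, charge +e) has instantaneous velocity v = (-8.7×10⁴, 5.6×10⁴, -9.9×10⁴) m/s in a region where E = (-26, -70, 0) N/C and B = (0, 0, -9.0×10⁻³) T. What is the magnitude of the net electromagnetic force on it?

v×B = (-504, -783, 0) N/C.
E + v×B = (-530, -853, 0) N/C.
F = q(E + v×B) = (1.602×10⁻¹⁹ C)·(-530, -853, 0) = (-8.49×10⁻¹⁷, -1.37×10⁻¹⁶, 0) N.
|F| = 1.61×10⁻¹⁶ N.

|F| ≈ 1.61×10⁻¹⁶ N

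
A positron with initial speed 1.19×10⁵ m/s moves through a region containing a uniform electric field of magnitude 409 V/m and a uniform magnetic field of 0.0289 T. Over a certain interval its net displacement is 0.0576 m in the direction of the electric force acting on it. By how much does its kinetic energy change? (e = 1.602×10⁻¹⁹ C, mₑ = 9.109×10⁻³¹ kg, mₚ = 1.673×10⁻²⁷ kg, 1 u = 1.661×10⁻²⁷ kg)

The magnetic force is always ⟂ v and does no work; only the electric force changes KE.
ΔKE = F_E · d = |q|E d = (1.602×10⁻¹⁹)(409)(0.0576) ≈ 3.77×10⁻¹⁸ J.

ΔKE ≈ 3.77×10⁻¹⁸ J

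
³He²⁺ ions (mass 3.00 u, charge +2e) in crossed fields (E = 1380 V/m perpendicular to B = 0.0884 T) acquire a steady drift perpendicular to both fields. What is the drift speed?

In crossed fields the guiding centre drifts at v_d = |E×B|/B² = E/B, independent of charge and mass.
v_d = 1380/0.0884 = 1.56×10⁴ m/s.

v_d ≈ 1.56×10⁴ m/s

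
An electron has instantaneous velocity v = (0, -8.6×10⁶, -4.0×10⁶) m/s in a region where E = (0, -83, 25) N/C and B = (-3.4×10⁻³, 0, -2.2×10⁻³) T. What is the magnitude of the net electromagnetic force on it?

|F| ≈ 5.98×10⁻¹⁵ N

v×B = (1.89×10⁴, 1.36×10⁴, -2.92×10⁴) N/C.
E + v×B = (1.89×10⁴, 1.35×10⁴, -2.92×10⁴) N/C.
F = q(E + v×B) = (−1.602×10⁻¹⁹ C)·(1.89×10⁴, 1.35×10⁴, -2.92×10⁴) = (-3.03×10⁻¹⁵, -2.17×10⁻¹⁵, 4.68×10⁻¹⁵) N.
|F| = 5.98×10⁻¹⁵ N.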